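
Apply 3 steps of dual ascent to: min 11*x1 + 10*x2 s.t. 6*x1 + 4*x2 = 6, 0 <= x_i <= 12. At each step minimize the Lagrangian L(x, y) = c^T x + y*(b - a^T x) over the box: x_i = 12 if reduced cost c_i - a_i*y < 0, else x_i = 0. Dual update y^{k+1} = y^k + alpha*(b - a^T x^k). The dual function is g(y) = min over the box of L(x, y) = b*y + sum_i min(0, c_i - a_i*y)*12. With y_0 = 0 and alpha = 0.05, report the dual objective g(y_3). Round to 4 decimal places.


Dual ascent for LP: min 11*x1 + 10*x2, 6*x1 + 4*x2 = 6, 0 <= x_i <= 12
Step 1: y^k = 0.0, reduced costs: (11.0, 10.0)
  x^k = (0.0, 0.0), subgradient = b - a^T x = 6.0
  y^{k+1} = 0.0 + 0.05*6.0 = 0.3
Step 2: y^k = 0.3, reduced costs: (9.2, 8.8)
  x^k = (0.0, 0.0), subgradient = b - a^T x = 6.0
  y^{k+1} = 0.3 + 0.05*6.0 = 0.6
Step 3: y^k = 0.6, reduced costs: (7.4, 7.6)
  x^k = (0.0, 0.0), subgradient = b - a^T x = 6.0
  y^{k+1} = 0.6 + 0.05*6.0 = 0.9
Dual objective at y_3 = 0.9: reduced costs (5.6, 6.4), box minimizer x = (0.0, 0.0)
g(y_3) = b*y + (c1 - a1*y)*x1 + (c2 - a2*y)*x2 = 6*0.9 + 5.6*0.0 + 6.4*0.0 = 5.4 + 0.0 + 0.0 = 5.4


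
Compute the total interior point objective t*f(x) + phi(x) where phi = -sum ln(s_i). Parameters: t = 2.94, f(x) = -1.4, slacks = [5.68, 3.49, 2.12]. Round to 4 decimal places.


Step 1: Compute log-barrier.
ln values: [1.737, 1.2499, 0.7514]
phi = -(1.737 + 1.2499 + 0.7514) = -3.7383
Step 2: Compute augmented objective.
t*f(x) = 2.94*-1.4 = -4.116
Total = -4.116 - 3.7383 = -7.8543


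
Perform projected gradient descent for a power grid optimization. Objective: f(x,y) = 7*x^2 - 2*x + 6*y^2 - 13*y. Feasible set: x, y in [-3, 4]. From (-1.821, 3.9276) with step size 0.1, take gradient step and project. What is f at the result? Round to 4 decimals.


Step 1: Compute gradient at (-1.821, 3.9276).
grad_x = 2*7*-1.821 - 2 = -27.494
grad_y = 2*6*3.9276 - 13 = 34.1312
Step 2: Gradient step.
x_raw = -1.821 - 0.1*-27.494 = 0.9284
y_raw = 3.9276 - 0.1*34.1312 = 0.5145
Step 3: Project onto [-3, 4].
x_proj = clip(0.9284) = 0.9284
y_proj = clip(0.5145) = 0.5145
Step 4: Evaluate f.
f(0.9284, 0.5145) = -0.9234


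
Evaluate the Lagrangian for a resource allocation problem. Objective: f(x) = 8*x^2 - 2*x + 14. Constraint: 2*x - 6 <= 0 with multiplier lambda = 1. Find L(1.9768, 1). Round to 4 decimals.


Step 1: Evaluate f(x).
f(1.9768) = 8*1.9768^2 - 2*1.9768 + 14 = 41.3083
Step 2: Evaluate g(x).
g(1.9768) = 2*1.9768 - 6 = -2.0464
Step 3: Compute Lagrangian.
L = 41.3083 + 1*-2.0464 = 39.2619


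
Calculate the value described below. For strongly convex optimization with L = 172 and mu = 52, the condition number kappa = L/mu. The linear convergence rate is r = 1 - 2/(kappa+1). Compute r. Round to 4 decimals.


Step 1: Compute the condition number.
kappa = L/mu = 172/52 = 3.3077
Step 2: Compute the convergence rate.
r = 1 - 2/(kappa + 1) = 1 - 2*mu/(L + mu) = (L - mu)/(L + mu) = 120/224 = 0.5357


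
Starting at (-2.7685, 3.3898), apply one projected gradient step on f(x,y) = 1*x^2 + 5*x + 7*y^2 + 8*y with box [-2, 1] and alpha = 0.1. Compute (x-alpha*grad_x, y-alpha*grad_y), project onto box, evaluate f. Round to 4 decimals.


Step 1: Compute gradient at (-2.7685, 3.3898).
grad_x = 2*1*-2.7685 + 5 = -0.537
grad_y = 2*7*3.3898 + 8 = 55.4572
Step 2: Gradient step.
x_raw = -2.7685 - 0.1*-0.537 = -2.7148
y_raw = 3.3898 - 0.1*55.4572 = -2.1559
Step 3: Project onto [-2, 1].
x_proj = clip(-2.7148) = -2.0
y_proj = clip(-2.1559) = -2.0
Step 4: Evaluate f.
f(-2.0, -2.0) = 6.0


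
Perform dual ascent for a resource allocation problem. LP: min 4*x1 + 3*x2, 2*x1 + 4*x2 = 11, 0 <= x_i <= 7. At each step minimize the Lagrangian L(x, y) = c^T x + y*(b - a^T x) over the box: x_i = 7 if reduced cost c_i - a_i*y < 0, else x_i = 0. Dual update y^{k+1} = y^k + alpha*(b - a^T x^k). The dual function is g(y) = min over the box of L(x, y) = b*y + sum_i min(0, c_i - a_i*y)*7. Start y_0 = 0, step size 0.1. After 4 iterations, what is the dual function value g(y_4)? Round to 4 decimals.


Dual ascent for LP: min 4*x1 + 3*x2, 2*x1 + 4*x2 = 11, 0 <= x_i <= 7
Step 1: y^k = 0.0, reduced costs: (4.0, 3.0)
  x^k = (0.0, 0.0), subgradient = b - a^T x = 11.0
  y^{k+1} = 0.0 + 0.1*11.0 = 1.1
Step 2: y^k = 1.1, reduced costs: (1.8, -1.4)
  x^k = (0.0, 7.0), subgradient = b - a^T x = -17.0
  y^{k+1} = 1.1 + 0.1*-17.0 = -0.6
Step 3: y^k = -0.6, reduced costs: (5.2, 5.4)
  x^k = (0.0, 0.0), subgradient = b - a^T x = 11.0
  y^{k+1} = -0.6 + 0.1*11.0 = 0.5
Step 4: y^k = 0.5, reduced costs: (3.0, 1.0)
  x^k = (0.0, 0.0), subgradient = b - a^T x = 11.0
  y^{k+1} = 0.5 + 0.1*11.0 = 1.6
Dual objective at y_4 = 1.6: reduced costs (0.8, -3.4), box minimizer x = (0.0, 7.0)
g(y_4) = b*y + (c1 - a1*y)*x1 + (c2 - a2*y)*x2 = 11*1.6 + 0.8*0.0 + (-3.4)*7.0 = 17.6 + 0.0 - 23.8 = -6.2


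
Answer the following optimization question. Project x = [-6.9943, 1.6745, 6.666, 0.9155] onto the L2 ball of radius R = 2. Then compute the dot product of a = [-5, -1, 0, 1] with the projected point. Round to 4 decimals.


Step 1: Compute ||x|| (intermediates to 6 decimals).
||x|| = sqrt((-6.9943)^2 + 1.6745^2 + 6.666^2 + 0.9155^2) = 9.84875
Step 2: Project.
Since ||x|| > R, scale = R/||x|| = 2/9.84875 = 0.203071, proj(x) = scale * x
proj(x) = [-1.420339, 0.340042, 1.353671, 0.185912]
Step 3: Dot product.
a^T * proj(x) = -5*(-1.420339) - 1*0.340042 + 0*1.353671 + 1*0.185912 = 6.9476


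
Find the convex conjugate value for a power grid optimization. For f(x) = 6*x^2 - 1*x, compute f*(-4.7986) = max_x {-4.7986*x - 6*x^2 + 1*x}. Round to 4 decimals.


f*(y) = sup_x {y*x - a*x^2 - b*x} = sup_x {(y-b)*x - a*x^2}
FOC: (y - b) - 2a*x = 0 => x* = (y - b)/(2a)
x* = (-4.7986 + 1)/(2*6) = -0.3166
f*(-4.7986) = (y-b)^2/(4a) = (-4.7986 + 1)^2/(4*6)
= 14.4294/24 = 0.6012


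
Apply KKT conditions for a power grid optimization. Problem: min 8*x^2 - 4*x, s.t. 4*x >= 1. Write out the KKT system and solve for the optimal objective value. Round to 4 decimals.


Step 1: Try lambda = 0 (constraint inactive).
Stationarity: 2*8*x - 4 = 0
x* = 4/(2*8) = 0.25
Check constraint: 4*0.25 = 1.0 >= 1 -- satisfied.
Step 2: Compute optimal value.
f(x*) = 8*0.25^2 - 4*0.25 = -0.5


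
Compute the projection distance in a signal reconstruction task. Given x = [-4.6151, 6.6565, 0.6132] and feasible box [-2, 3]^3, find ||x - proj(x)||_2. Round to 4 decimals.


Project each component onto [-2, 3].
clip(-4.6151) = -2.0, clip(6.6565) = 3.0, clip(0.6132) = 0.6132
Projection = [-2.0, 3.0, 0.6132]
Squared diffs: [6.8387, 13.37, 0.0]
Distance = sqrt(20.2087) = 4.4954


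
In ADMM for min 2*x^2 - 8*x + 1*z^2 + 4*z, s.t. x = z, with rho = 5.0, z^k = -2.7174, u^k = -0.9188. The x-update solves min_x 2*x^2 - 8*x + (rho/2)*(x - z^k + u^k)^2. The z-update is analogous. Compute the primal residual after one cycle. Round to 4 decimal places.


ADMM iteration with rho = 5.0, z^k = -2.7174, u^k = -0.9188
Step 1: x-update.
Minimize 2*x^2 - 8*x + (5.0/2)*(x + 2.7174 - 0.9188)^2
FOC: (2*2 + 5.0)*x = 8 + 5.0*(-2.7174 + 0.9188)
x^{k+1} = -0.1103
Step 2: z-update.
Minimize 1*z^2 + 4*z + (5.0/2)*(-0.1103 - z - 0.9188)^2
FOC: (2*1 + 5.0)*z = -4 + 5.0*(-0.1103 - 0.9188)
z^{k+1} = -1.3065
Step 3: u-update.
u^{k+1} = -0.9188 - 0.1103 + 1.3065 = 0.2774
Step 4: Primal residual = |-0.1103 + 1.3065| = 1.1962


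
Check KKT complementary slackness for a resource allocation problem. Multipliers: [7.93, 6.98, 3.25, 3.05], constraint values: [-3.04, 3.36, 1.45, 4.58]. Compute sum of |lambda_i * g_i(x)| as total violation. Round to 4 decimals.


KKT complementary slackness check:
lambda_1 * g_1 = 7.93 * -3.04 = -24.1072
lambda_2 * g_2 = 6.98 * 3.36 = 23.4528
lambda_3 * g_3 = 3.25 * 1.45 = 4.7125
lambda_4 * g_4 = 3.05 * 4.58 = 13.969
Total violation = 24.1072 + 23.4528 + 4.7125 + 13.969 = 66.2415


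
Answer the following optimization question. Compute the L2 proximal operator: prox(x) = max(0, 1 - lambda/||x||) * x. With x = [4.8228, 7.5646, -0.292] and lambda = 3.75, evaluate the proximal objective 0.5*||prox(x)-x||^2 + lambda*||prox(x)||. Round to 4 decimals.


Step 1: Compute ||x||.
||x|| = 8.976
Step 2: Compute scaling factor.
scale = max(0, 1 - 3.75/8.976) = 0.5822
Step 3: prox(x) = [2.8079, 4.4042, -0.17]
||prox(x)|| = 5.226
Step 4: Proximal objective.
0.5*||prox-x||^2 = 7.0313
lambda*||prox|| = 19.5975
Total = 26.6286


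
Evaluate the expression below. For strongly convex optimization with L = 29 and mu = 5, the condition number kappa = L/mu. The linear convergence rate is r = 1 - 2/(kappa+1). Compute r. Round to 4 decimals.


Step 1: Compute the condition number.
kappa = L/mu = 29/5 = 5.8
Step 2: Compute the convergence rate.
r = 1 - 2/(kappa + 1) = 1 - 2*mu/(L + mu) = (L - mu)/(L + mu) = 24/34 = 0.7059


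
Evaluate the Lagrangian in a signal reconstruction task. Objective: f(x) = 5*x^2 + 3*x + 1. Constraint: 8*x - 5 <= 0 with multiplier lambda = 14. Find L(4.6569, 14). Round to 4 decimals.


Step 1: Evaluate f(x).
f(4.6569) = 5*4.6569^2 + 3*4.6569 + 1 = 123.4043
Step 2: Evaluate g(x).
g(4.6569) = 8*4.6569 - 5 = 32.2552
Step 3: Compute Lagrangian.
L = 123.4043 + 14*32.2552 = 574.9771


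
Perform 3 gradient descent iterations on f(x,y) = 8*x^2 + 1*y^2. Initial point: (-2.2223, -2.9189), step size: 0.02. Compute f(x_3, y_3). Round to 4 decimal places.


Gradient descent on f(x,y) = 8*x^2 + 1*y^2.
Starting point: (-2.2223, -2.9189), alpha = 0.02
Step 1: grad_x = 2*8*-2.2223 = -35.5568, grad_y = 2*1*-2.9189 = -5.8378
  x_1 = -2.2223 - 0.02*-35.5568 = -1.5112
  y_1 = -2.9189 - 0.02*-5.8378 = -2.8021
Step 2: grad_x = 2*8*-1.5112 = -24.1786, grad_y = 2*1*-2.8021 = -5.6043
  x_2 = -1.5112 - 0.02*-24.1786 = -1.0276
  y_2 = -2.8021 - 0.02*-5.6043 = -2.6901
Step 3: grad_x = 2*8*-1.0276 = -16.4415, grad_y = 2*1*-2.6901 = -5.3801
  x_3 = -1.0276 - 0.02*-16.4415 = -0.6988
  y_3 = -2.6901 - 0.02*-5.3801 = -2.5825
f(-0.6988, -2.5825) = 8*(-0.6988)^2 + 1*(-2.5825)^2 = 10.5752


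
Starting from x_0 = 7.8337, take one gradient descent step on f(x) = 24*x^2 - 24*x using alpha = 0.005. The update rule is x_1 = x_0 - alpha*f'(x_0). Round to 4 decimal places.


We compute the gradient at x_0 and apply the update.
f'(x) = 48*x - 24
f'(7.8337) = 48*7.8337 - 24 = 352.0176
x_1 = 7.8337 - 0.005*352.0176 = 6.0736


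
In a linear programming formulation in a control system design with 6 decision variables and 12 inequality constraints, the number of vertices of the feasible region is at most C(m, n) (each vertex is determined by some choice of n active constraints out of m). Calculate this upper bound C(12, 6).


Each vertex corresponds to some choice of n active constraints out of m, so the number of vertices is at most C(m, n) = m! / (n!(m-n)!).
m = 12, n = 6
Numerator: 12 * 11 * 10 * 9 * 8 * 7
Denominator: 6! = 720
C(12, 6) = 924


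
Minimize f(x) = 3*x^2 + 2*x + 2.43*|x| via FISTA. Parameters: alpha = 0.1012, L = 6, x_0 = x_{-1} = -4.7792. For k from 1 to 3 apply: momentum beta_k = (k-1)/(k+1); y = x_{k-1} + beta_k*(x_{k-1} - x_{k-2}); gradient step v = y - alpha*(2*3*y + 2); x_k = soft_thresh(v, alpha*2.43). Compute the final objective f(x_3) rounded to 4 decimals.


FISTA on f(x) = 3*x^2 + 2*x + 2.43*|x|
L = 6, alpha = 0.1012
Iteration 1: beta = 0.0, y = -4.7792 + 0.0*(-4.7792 + 4.7792) = -4.7792
  grad(y) = -26.6752, v = y - alpha*grad = -2.0797
  prox(v) = soft_thresh(-2.0797, 0.2459) = -1.8338
Iteration 2: beta = 0.3333, y = -1.8338 + 0.3333*(-1.8338 + 4.7792) = -0.8519
  grad(y) = -3.1116, v = y - alpha*grad = -0.537
  prox(v) = soft_thresh(-0.537, 0.2459) = -0.2911
Iteration 3: beta = 0.5, y = -0.2911 + 0.5*(-0.2911 + 1.8338) = 0.4802
  grad(y) = 4.8811, v = y - alpha*grad = -0.0138
  prox(v) = soft_thresh(-0.0138, 0.2459) = 0.0
f(x_3) = 3*0.0^2 + 2*0.0 + 2.43*|0.0| = 0.0


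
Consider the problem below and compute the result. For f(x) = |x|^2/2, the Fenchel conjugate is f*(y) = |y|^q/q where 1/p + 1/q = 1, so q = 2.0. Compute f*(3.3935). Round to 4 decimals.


The conjugate exponent q satisfies 1/p + 1/q = 1.
p = 2, so q = 2/(2 - 1) = 2.0
|y|^q = 3.3935^2.0 = 11.5158
f*(3.3935) = 11.5158 / 2.0 = 5.7579


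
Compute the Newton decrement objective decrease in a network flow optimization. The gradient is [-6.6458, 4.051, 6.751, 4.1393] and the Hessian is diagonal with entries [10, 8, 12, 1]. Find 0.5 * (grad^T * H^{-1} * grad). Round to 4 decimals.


Step 1: H is diagonal, so H^(-1) * g = [-0.6646, 0.5064, 0.5626, 4.1393].
Step 2: g^T H^(-1) g = sum_i g_i^2 / H_ii
  = (-6.6458)^2/10 + (4.051)^2/8 + (6.751)^2/12 + (4.1393)^2/1
  = 4.4167 + 2.0513 + 3.798 + 17.1338 = 27.3998
Step 3: Objective decrease = 0.5 * g^T H^(-1) g = 13.6999


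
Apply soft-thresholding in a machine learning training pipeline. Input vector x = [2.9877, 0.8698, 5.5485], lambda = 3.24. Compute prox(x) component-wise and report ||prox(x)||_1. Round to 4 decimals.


Soft-thresholding with lambda = 3.24:
prox(2.9877) = sign(2.9877)*max(|2.9877| - 3.24, 0) = 0.0
prox(0.8698) = sign(0.8698)*max(|0.8698| - 3.24, 0) = 0.0
prox(5.5485) = sign(5.5485)*max(|5.5485| - 3.24, 0) = 2.3085
prox(x) = [0.0, 0.0, 2.3085]
||prox(x)||_1 = 0.0 + 0.0 + 2.3085 = 2.3085


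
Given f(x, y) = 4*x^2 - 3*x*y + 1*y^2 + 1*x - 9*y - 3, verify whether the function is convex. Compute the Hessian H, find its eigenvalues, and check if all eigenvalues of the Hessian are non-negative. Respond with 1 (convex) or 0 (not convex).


The Hessian of f(x,y) = 4*x^2 - 3*x*y + 1*y^2 + 1*x - 9*y - 3 is:
H = [[8, -3], [-3, 2]]
Trace = 8 + 2 = 10
Determinant = 8*2 - (-3)^2 = 7
Discriminant = (10)^2 - 4*7 = 72.0
Eigenvalues: lambda_1 = 0.7574, lambda_2 = 9.2426
The function is convex.

1


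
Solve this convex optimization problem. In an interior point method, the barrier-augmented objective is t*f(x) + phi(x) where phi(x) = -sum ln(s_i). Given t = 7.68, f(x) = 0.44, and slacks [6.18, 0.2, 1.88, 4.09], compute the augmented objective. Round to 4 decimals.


Step 1: Compute log-barrier.
ln values: [1.8213, -1.6094, 0.6313, 1.4085]
phi = -(1.8213 - 1.6094 + 0.6313 + 1.4085) = -2.2517
Step 2: Compute augmented objective.
t*f(x) = 7.68*0.44 = 3.3792
Total = 3.3792 - 2.2517 = 1.1275


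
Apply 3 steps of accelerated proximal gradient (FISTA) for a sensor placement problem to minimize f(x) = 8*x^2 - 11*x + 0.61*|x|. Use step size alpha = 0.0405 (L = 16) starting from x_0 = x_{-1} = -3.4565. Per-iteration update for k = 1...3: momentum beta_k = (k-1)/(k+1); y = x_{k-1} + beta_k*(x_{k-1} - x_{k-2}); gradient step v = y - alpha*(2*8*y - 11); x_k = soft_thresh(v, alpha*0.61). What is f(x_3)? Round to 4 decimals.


FISTA on f(x) = 8*x^2 - 11*x + 0.61*|x|
L = 16, alpha = 0.0405
Iteration 1: beta = 0.0, y = -3.4565 + 0.0*(-3.4565 + 3.4565) = -3.4565
  grad(y) = -66.304, v = y - alpha*grad = -0.7712
  prox(v) = soft_thresh(-0.7712, 0.0247) = -0.7465
Iteration 2: beta = 0.3333, y = -0.7465 + 0.3333*(-0.7465 + 3.4565) = 0.1569
  grad(y) = -8.4903, v = y - alpha*grad = 0.5007
  prox(v) = soft_thresh(0.5007, 0.0247) = 0.476
Iteration 3: beta = 0.5, y = 0.476 + 0.5*(0.476 + 0.7465) = 1.0873
  grad(y) = 6.3961, v = y - alpha*grad = 0.8282
  prox(v) = soft_thresh(0.8282, 0.0247) = 0.8035
f(x_3) = 8*0.8035^2 - 11*0.8035 + 0.61*|0.8035| = -3.1834


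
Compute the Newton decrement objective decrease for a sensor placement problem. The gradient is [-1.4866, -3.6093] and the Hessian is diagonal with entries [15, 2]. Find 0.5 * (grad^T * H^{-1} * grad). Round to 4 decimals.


Step 1: H is diagonal, so H^(-1) * g = [-0.0991, -1.8047].
Step 2: g^T H^(-1) g = sum_i g_i^2 / H_ii
  = (-1.4866)^2/15 + (-3.6093)^2/2
  = 0.1473 + 6.5135 = 6.6609
Step 3: Objective decrease = 0.5 * g^T H^(-1) g = 3.3304


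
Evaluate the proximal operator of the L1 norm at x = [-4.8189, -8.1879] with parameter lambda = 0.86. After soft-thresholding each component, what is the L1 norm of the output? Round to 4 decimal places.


Soft-thresholding with lambda = 0.86:
prox(-4.8189) = sign(-4.8189)*max(|-4.8189| - 0.86, 0) = -3.9589
prox(-8.1879) = sign(-8.1879)*max(|-8.1879| - 0.86, 0) = -7.3279
prox(x) = [-3.9589, -7.3279]
||prox(x)||_1 = 3.9589 + 7.3279 = 11.2868


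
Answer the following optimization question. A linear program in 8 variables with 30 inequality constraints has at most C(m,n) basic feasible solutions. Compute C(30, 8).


Each vertex corresponds to some choice of n active constraints out of m, so the number of vertices is at most C(m, n) = m! / (n!(m-n)!).
m = 30, n = 8
Numerator: 30 * 29 * 28 * 27 * 26 * 25 * 24 * 23
Denominator: 8! = 40320
C(30, 8) = 5852925


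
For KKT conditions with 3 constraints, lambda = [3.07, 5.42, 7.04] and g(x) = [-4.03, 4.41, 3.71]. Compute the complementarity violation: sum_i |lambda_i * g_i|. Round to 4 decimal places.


KKT complementary slackness check:
lambda_1 * g_1 = 3.07 * -4.03 = -12.3721
lambda_2 * g_2 = 5.42 * 4.41 = 23.9022
lambda_3 * g_3 = 7.04 * 3.71 = 26.1184
Total violation = 12.3721 + 23.9022 + 26.1184 = 62.3927


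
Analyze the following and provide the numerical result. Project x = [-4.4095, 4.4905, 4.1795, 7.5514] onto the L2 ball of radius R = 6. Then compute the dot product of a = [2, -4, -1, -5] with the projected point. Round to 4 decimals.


Step 1: Compute ||x|| (intermediates to 6 decimals).
||x|| = sqrt((-4.4095)^2 + 4.4905^2 + 4.1795^2 + 7.5514^2) = 10.681767
Step 2: Project.
Since ||x|| > R, scale = R/||x|| = 6/10.681767 = 0.561705, proj(x) = scale * x
proj(x) = [-2.476838, 2.522336, 2.347646, 4.241659]
Step 3: Dot product.
a^T * proj(x) = 2*(-2.476838) - 4*2.522336 - 1*2.347646 - 5*4.241659 = -38.599


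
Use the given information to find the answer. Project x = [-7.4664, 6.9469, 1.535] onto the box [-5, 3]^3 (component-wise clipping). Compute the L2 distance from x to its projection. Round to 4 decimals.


Project each component onto [-5, 3].
clip(-7.4664) = -5.0, clip(6.9469) = 3.0, clip(1.535) = 1.535
Projection = [-5.0, 3.0, 1.535]
Squared diffs: [6.0831, 15.578, 0.0]
Distance = sqrt(21.6611) = 4.6542


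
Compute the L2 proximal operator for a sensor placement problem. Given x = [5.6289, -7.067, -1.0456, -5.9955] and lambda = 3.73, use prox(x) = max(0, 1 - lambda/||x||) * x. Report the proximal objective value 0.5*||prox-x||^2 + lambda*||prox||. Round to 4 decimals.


Step 1: Compute ||x||.
||x|| = 10.8934
Step 2: Compute scaling factor.
scale = max(0, 1 - 3.73/10.8934) = 0.6576
Step 3: prox(x) = [3.7015, -4.6472, -0.6876, -3.9426]
||prox(x)|| = 7.1634
Step 4: Proximal objective.
0.5*||prox-x||^2 = 6.9565
lambda*||prox|| = 26.7195
Total = 33.676


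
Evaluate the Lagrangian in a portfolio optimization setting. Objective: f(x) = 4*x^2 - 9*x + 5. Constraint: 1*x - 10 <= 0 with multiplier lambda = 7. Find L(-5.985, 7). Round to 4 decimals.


Step 1: Evaluate f(x).
f(-5.985) = 4*(-5.985)^2 - 9*(-5.985) + 5 = 202.1459
Step 2: Evaluate g(x).
g(-5.985) = 1*-5.985 - 10 = -15.985
Step 3: Compute Lagrangian.
L = 202.1459 + 7*-15.985 = 90.2509


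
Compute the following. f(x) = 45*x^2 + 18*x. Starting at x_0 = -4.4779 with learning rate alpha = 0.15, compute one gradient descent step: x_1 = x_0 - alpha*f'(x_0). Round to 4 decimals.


We compute the gradient at x_0 and apply the update.
f'(x) = 90*x + 18
f'(-4.4779) = 90*-4.4779 + 18 = -385.011
x_1 = -4.4779 - 0.15*-385.011 = 53.2738


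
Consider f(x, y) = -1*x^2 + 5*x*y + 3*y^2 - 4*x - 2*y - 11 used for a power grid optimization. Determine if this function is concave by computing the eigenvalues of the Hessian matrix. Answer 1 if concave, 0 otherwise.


The Hessian of f(x,y) = -1*x^2 + 5*x*y + 3*y^2 - 4*x - 2*y - 11 is:
H = [[-2, 5], [5, 6]]
Trace = -2 + 6 = 4
Determinant = -2*6 - (5)^2 = -37
Discriminant = (4)^2 - 4*-37 = 164.0
Eigenvalues: lambda_1 = -4.4031, lambda_2 = 8.4031
The function is not concave.

0


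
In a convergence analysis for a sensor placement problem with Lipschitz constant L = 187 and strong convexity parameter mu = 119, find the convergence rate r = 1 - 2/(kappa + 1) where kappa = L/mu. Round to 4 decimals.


Step 1: Compute the condition number.
kappa = L/mu = 187/119 = 1.5714
Step 2: Compute the convergence rate.
r = 1 - 2/(kappa + 1) = 1 - 2*mu/(L + mu) = (L - mu)/(L + mu) = 68/306 = 0.2222


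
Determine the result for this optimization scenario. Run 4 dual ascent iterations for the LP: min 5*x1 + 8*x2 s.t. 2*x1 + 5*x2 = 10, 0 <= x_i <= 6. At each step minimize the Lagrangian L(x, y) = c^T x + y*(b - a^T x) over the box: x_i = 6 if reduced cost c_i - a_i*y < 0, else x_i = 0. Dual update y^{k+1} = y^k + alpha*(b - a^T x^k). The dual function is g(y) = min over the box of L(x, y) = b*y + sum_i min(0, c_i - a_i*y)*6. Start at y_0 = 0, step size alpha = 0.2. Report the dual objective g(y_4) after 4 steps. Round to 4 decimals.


Dual ascent for LP: min 5*x1 + 8*x2, 2*x1 + 5*x2 = 10, 0 <= x_i <= 6
Step 1: y^k = 0.0, reduced costs: (5.0, 8.0)
  x^k = (0.0, 0.0), subgradient = b - a^T x = 10.0
  y^{k+1} = 0.0 + 0.2*10.0 = 2.0
Step 2: y^k = 2.0, reduced costs: (1.0, -2.0)
  x^k = (0.0, 6.0), subgradient = b - a^T x = -20.0
  y^{k+1} = 2.0 + 0.2*-20.0 = -2.0
Step 3: y^k = -2.0, reduced costs: (9.0, 18.0)
  x^k = (0.0, 0.0), subgradient = b - a^T x = 10.0
  y^{k+1} = -2.0 + 0.2*10.0 = 0.0
Step 4: y^k = 0.0, reduced costs: (5.0, 8.0)
  x^k = (0.0, 0.0), subgradient = b - a^T x = 10.0
  y^{k+1} = 0.0 + 0.2*10.0 = 2.0
Dual objective at y_4 = 2.0: reduced costs (1.0, -2.0), box minimizer x = (0.0, 6.0)
g(y_4) = b*y + (c1 - a1*y)*x1 + (c2 - a2*y)*x2 = 10*2.0 + 1.0*0.0 + (-2.0)*6.0 = 20.0 + 0.0 - 12.0 = 8.0


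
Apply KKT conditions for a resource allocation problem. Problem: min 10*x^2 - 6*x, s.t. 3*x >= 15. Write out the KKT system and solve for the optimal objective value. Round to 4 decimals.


Step 1: Try lambda = 0 (constraint inactive).
x_unc = 6/(2*10) = 0.3
Check: 3*0.3 = 0.9 < 15 -- violated!
Step 2: Constraint must be active: 3*x = 15
x* = 15/3 = 5.0
lambda = (2*10*5.0 - 6)/3 = 31.3333
Step 3: Compute optimal value.
f(x*) = 10*5.0^2 - 6*5.0 = 220.0


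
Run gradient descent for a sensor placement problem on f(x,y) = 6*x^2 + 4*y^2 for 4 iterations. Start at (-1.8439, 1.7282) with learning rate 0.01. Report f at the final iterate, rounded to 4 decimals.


Gradient descent on f(x,y) = 6*x^2 + 4*y^2.
Starting point: (-1.8439, 1.7282), alpha = 0.01
Step 1: grad_x = 2*6*-1.8439 = -22.1268, grad_y = 2*4*1.7282 = 13.8256
  x_1 = -1.8439 - 0.01*-22.1268 = -1.6226
  y_1 = 1.7282 - 0.01*13.8256 = 1.5899
Step 2: grad_x = 2*6*-1.6226 = -19.4716, grad_y = 2*4*1.5899 = 12.7196
  x_2 = -1.6226 - 0.01*-19.4716 = -1.4279
  y_2 = 1.5899 - 0.01*12.7196 = 1.4627
Step 3: grad_x = 2*6*-1.4279 = -17.135, grad_y = 2*4*1.4627 = 11.702
  x_3 = -1.4279 - 0.01*-17.135 = -1.2566
  y_3 = 1.4627 - 0.01*11.702 = 1.3457
Step 4: grad_x = 2*6*-1.2566 = -15.0788, grad_y = 2*4*1.3457 = 10.7658
  x_4 = -1.2566 - 0.01*-15.0788 = -1.1058
  y_4 = 1.3457 - 0.01*10.7658 = 1.2381
f(-1.1058, 1.2381) = 6*(-1.1058)^2 + 4*1.2381^2 = 13.4677


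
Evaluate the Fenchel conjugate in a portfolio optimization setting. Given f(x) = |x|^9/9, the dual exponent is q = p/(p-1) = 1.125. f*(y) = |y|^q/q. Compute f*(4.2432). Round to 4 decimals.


The conjugate exponent q satisfies 1/p + 1/q = 1.
p = 9, so q = 9/(9 - 1) = 1.125
|y|^q = 4.2432^1.125 = 5.0834
f*(4.2432) = 5.0834 / 1.125 = 4.5186


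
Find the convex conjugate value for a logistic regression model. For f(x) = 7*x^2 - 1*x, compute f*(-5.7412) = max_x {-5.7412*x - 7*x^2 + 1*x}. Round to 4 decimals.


f*(y) = sup_x {y*x - a*x^2 - b*x} = sup_x {(y-b)*x - a*x^2}
FOC: (y - b) - 2a*x = 0 => x* = (y - b)/(2a)
x* = (-5.7412 + 1)/(2*7) = -0.3387
f*(-5.7412) = (y-b)^2/(4a) = (-5.7412 + 1)^2/(4*7)
= 22.479/28 = 0.8028


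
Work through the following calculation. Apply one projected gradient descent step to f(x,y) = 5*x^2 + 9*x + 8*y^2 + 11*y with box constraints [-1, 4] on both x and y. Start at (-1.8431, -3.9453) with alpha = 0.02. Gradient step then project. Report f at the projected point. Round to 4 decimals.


Step 1: Compute gradient at (-1.8431, -3.9453).
grad_x = 2*5*-1.8431 + 9 = -9.431
grad_y = 2*8*-3.9453 + 11 = -52.1248
Step 2: Gradient step.
x_raw = -1.8431 - 0.02*-9.431 = -1.6545
y_raw = -3.9453 - 0.02*-52.1248 = -2.9028
Step 3: Project onto [-1, 4].
x_proj = clip(-1.6545) = -1.0
y_proj = clip(-2.9028) = -1.0
Step 4: Evaluate f.
f(-1.0, -1.0) = -7.0


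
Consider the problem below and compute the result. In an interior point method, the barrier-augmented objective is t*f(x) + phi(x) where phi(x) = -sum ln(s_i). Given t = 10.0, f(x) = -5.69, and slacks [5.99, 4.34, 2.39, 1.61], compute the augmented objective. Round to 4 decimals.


Step 1: Compute log-barrier.
ln values: [1.7901, 1.4679, 0.8713, 0.4762]
phi = -(1.7901 + 1.4679 + 0.8713 + 0.4762) = -4.6055
Step 2: Compute augmented objective.
t*f(x) = 10.0*-5.69 = -56.9
Total = -56.9 - 4.6055 = -61.5055


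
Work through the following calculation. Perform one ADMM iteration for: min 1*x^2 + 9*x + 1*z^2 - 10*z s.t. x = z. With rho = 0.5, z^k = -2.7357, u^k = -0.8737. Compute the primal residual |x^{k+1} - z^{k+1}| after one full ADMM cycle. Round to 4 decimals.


ADMM iteration with rho = 0.5, z^k = -2.7357, u^k = -0.8737
Step 1: x-update.
Minimize 1*x^2 + 9*x + (0.5/2)*(x + 2.7357 - 0.8737)^2
FOC: (2*1 + 0.5)*x = -9 + 0.5*(-2.7357 + 0.8737)
x^{k+1} = -3.9724
Step 2: z-update.
Minimize 1*z^2 - 10*z + (0.5/2)*(-3.9724 - z - 0.8737)^2
FOC: (2*1 + 0.5)*z = 10 + 0.5*(-3.9724 - 0.8737)
z^{k+1} = 3.0308
Step 3: u-update.
u^{k+1} = -0.8737 - 3.9724 - 3.0308 = -7.8769
Step 4: Primal residual = |-3.9724 - 3.0308| = 7.0032


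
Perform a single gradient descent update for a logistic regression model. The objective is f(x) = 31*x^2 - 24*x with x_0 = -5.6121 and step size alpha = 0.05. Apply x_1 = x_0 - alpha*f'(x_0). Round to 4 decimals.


We compute the gradient at x_0 and apply the update.
f'(x) = 62*x - 24
f'(-5.6121) = 62*-5.6121 - 24 = -371.9502
x_1 = -5.6121 - 0.05*-371.9502 = 12.9854


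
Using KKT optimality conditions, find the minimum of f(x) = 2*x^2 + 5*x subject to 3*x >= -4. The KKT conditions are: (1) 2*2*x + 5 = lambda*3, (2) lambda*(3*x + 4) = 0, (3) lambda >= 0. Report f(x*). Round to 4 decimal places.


Step 1: Try lambda = 0 (constraint inactive).
Stationarity: 2*2*x + 5 = 0
x* = -5/(2*2) = -1.25
Check constraint: 3*-1.25 = -3.75 >= -4 -- satisfied.
Step 2: Compute optimal value.
f(x*) = 2*(-1.25)^2 + 5*(-1.25) = -3.125


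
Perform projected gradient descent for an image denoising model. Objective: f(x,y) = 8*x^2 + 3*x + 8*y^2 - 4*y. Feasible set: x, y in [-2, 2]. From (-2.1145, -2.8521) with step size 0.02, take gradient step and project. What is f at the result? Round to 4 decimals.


Step 1: Compute gradient at (-2.1145, -2.8521).
grad_x = 2*8*-2.1145 + 3 = -30.832
grad_y = 2*8*-2.8521 - 4 = -49.6336
Step 2: Gradient step.
x_raw = -2.1145 - 0.02*-30.832 = -1.4979
y_raw = -2.8521 - 0.02*-49.6336 = -1.8594
Step 3: Project onto [-2, 2].
x_proj = clip(-1.4979) = -1.4979
y_proj = clip(-1.8594) = -1.8594
Step 4: Evaluate f.
f(-1.4979, -1.8594) = 48.5526


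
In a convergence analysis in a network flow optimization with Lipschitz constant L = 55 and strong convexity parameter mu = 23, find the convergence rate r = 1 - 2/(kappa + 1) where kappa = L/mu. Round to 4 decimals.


Step 1: Compute the condition number.
kappa = L/mu = 55/23 = 2.3913
Step 2: Compute the convergence rate.
r = 1 - 2/(kappa + 1) = 1 - 2*mu/(L + mu) = (L - mu)/(L + mu) = 32/78 = 0.4103


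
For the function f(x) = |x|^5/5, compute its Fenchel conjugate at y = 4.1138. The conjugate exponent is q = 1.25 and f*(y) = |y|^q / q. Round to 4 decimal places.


The conjugate exponent q satisfies 1/p + 1/q = 1.
p = 5, so q = 5/(5 - 1) = 1.25
|y|^q = 4.1138^1.25 = 5.8587
f*(4.1138) = 5.8587 / 1.25 = 4.687


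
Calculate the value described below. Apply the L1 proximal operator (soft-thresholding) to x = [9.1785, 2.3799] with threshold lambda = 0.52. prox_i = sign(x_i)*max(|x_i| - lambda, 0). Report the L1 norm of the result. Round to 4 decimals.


Soft-thresholding with lambda = 0.52:
prox(9.1785) = sign(9.1785)*max(|9.1785| - 0.52, 0) = 8.6585
prox(2.3799) = sign(2.3799)*max(|2.3799| - 0.52, 0) = 1.8599
prox(x) = [8.6585, 1.8599]
||prox(x)||_1 = 8.6585 + 1.8599 = 10.5184


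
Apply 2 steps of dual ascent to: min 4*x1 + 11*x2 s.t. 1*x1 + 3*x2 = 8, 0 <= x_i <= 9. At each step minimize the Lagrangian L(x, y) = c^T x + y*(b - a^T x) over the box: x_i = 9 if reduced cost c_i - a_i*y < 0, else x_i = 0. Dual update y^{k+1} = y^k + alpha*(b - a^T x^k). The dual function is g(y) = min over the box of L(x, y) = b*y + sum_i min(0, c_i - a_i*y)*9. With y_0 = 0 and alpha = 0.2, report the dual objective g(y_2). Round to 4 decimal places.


Dual ascent for LP: min 4*x1 + 11*x2, 1*x1 + 3*x2 = 8, 0 <= x_i <= 9
Step 1: y^k = 0.0, reduced costs: (4.0, 11.0)
  x^k = (0.0, 0.0), subgradient = b - a^T x = 8.0
  y^{k+1} = 0.0 + 0.2*8.0 = 1.6
Step 2: y^k = 1.6, reduced costs: (2.4, 6.2)
  x^k = (0.0, 0.0), subgradient = b - a^T x = 8.0
  y^{k+1} = 1.6 + 0.2*8.0 = 3.2
Dual objective at y_2 = 3.2: reduced costs (0.8, 1.4), box minimizer x = (0.0, 0.0)
g(y_2) = b*y + (c1 - a1*y)*x1 + (c2 - a2*y)*x2 = 8*3.2 + 0.8*0.0 + 1.4*0.0 = 25.6 + 0.0 + 0.0 = 25.6


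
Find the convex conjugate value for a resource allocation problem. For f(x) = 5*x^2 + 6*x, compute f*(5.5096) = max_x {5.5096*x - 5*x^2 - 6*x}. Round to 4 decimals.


f*(y) = sup_x {y*x - a*x^2 - b*x} = sup_x {(y-b)*x - a*x^2}
FOC: (y - b) - 2a*x = 0 => x* = (y - b)/(2a)
x* = (5.5096 - 6)/(2*5) = -0.049
f*(5.5096) = (y-b)^2/(4a) = (5.5096 - 6)^2/(4*5)
= 0.2405/20 = 0.012


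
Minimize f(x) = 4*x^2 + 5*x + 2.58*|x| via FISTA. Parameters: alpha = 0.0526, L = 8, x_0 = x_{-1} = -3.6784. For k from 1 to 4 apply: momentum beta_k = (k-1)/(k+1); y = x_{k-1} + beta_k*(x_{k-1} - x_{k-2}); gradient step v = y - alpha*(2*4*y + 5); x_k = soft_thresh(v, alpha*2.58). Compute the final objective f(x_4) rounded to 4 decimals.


FISTA on f(x) = 4*x^2 + 5*x + 2.58*|x|
L = 8, alpha = 0.0526
Iteration 1: beta = 0.0, y = -3.6784 + 0.0*(-3.6784 + 3.6784) = -3.6784
  grad(y) = -24.4272, v = y - alpha*grad = -2.3935
  prox(v) = soft_thresh(-2.3935, 0.1357) = -2.2578
Iteration 2: beta = 0.3333, y = -2.2578 + 0.3333*(-2.2578 + 3.6784) = -1.7843
  grad(y) = -9.2744, v = y - alpha*grad = -1.2965
  prox(v) = soft_thresh(-1.2965, 0.1357) = -1.1608
Iteration 3: beta = 0.5, y = -1.1608 + 0.5*(-1.1608 + 2.2578) = -0.6122
  grad(y) = 0.1022, v = y - alpha*grad = -0.6176
  prox(v) = soft_thresh(-0.6176, 0.1357) = -0.4819
Iteration 4: beta = 0.6, y = -0.4819 + 0.6*(-0.4819 + 1.1608) = -0.0746
  grad(y) = 4.4034, v = y - alpha*grad = -0.3062
  prox(v) = soft_thresh(-0.3062, 0.1357) = -0.1705
f(x_4) = 4*(-0.1705)^2 + 5*(-0.1705) + 2.58*|-0.1705| = -0.2963


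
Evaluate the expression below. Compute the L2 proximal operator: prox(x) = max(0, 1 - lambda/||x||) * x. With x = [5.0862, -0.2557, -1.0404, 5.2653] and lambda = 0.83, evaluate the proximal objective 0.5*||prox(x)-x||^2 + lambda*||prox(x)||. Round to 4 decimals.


Step 1: Compute ||x||.
||x|| = 7.3987
Step 2: Compute scaling factor.
scale = max(0, 1 - 0.83/7.3987) = 0.8878
Step 3: prox(x) = [4.5156, -0.227, -0.9237, 4.6746]
||prox(x)|| = 6.5687
Step 4: Proximal objective.
0.5*||prox-x||^2 = 0.3445
lambda*||prox|| = 5.452
Total = 5.7965


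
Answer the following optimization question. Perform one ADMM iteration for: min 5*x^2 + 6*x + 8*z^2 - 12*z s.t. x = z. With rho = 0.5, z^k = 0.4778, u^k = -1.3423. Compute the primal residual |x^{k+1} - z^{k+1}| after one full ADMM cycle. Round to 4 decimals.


ADMM iteration with rho = 0.5, z^k = 0.4778, u^k = -1.3423
Step 1: x-update.
Minimize 5*x^2 + 6*x + (0.5/2)*(x - 0.4778 - 1.3423)^2
FOC: (2*5 + 0.5)*x = -6 + 0.5*(0.4778 + 1.3423)
x^{k+1} = -0.4848
Step 2: z-update.
Minimize 8*z^2 - 12*z + (0.5/2)*(-0.4848 - z - 1.3423)^2
FOC: (2*8 + 0.5)*z = 12 + 0.5*(-0.4848 - 1.3423)
z^{k+1} = 0.6719
Step 3: u-update.
u^{k+1} = -1.3423 - 0.4848 - 0.6719 = -2.499
Step 4: Primal residual = |-0.4848 - 0.6719| = 1.1567


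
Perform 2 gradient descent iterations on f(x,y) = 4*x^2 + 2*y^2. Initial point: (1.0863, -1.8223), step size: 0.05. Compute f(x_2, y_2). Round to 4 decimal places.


Gradient descent on f(x,y) = 4*x^2 + 2*y^2.
Starting point: (1.0863, -1.8223), alpha = 0.05
Step 1: grad_x = 2*4*1.0863 = 8.6904, grad_y = 2*2*-1.8223 = -7.2892
  x_1 = 1.0863 - 0.05*8.6904 = 0.6518
  y_1 = -1.8223 - 0.05*-7.2892 = -1.4578
Step 2: grad_x = 2*4*0.6518 = 5.2142, grad_y = 2*2*-1.4578 = -5.8314
  x_2 = 0.6518 - 0.05*5.2142 = 0.3911
  y_2 = -1.4578 - 0.05*-5.8314 = -1.1663
f(0.3911, -1.1663) = 4*0.3911^2 + 2*(-1.1663)^2 = 3.3321


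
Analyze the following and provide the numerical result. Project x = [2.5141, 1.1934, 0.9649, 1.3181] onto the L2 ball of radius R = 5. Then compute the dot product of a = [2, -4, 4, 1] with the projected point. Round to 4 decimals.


Step 1: Compute ||x|| (intermediates to 6 decimals).
||x|| = sqrt(2.5141^2 + 1.1934^2 + 0.9649^2 + 1.3181^2) = 3.226968
Step 2: Project.
Since ||x|| <= R, proj = x (no scaling needed).
proj(x) = [2.5141, 1.1934, 0.9649, 1.3181]
Step 3: Dot product.
a^T * proj(x) = 2*2.5141 - 4*1.1934 + 4*0.9649 + 1*1.3181 = 5.4323


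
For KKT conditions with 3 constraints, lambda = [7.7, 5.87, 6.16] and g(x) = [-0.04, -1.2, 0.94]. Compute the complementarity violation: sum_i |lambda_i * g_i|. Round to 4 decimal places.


KKT complementary slackness check:
lambda_1 * g_1 = 7.7 * -0.04 = -0.308
lambda_2 * g_2 = 5.87 * -1.2 = -7.044
lambda_3 * g_3 = 6.16 * 0.94 = 5.7904
Total violation = 0.308 + 7.044 + 5.7904 = 13.1424


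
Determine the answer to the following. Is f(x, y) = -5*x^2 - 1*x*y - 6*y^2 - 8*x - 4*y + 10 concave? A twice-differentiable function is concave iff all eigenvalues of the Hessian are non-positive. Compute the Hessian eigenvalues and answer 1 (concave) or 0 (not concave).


The Hessian of f(x,y) = -5*x^2 - 1*x*y - 6*y^2 - 8*x - 4*y + 10 is:
H = [[-10, -1], [-1, -12]]
Trace = -10 - 12 = -22
Determinant = -10*-12 - (-1)^2 = 119
Discriminant = (-22)^2 - 4*119 = 8.0
Eigenvalues: lambda_1 = -12.4142, lambda_2 = -9.5858
The function is concave.

1


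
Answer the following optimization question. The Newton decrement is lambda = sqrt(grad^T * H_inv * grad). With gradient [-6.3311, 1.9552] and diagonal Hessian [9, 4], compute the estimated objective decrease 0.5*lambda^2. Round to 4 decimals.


Step 1: H is diagonal, so H^(-1) * g = [-0.7035, 0.4888].
Step 2: g^T H^(-1) g = sum_i g_i^2 / H_ii
  = (-6.3311)^2/9 + (1.9552)^2/4
  = 4.4536 + 0.9557 = 5.4093
Step 3: Objective decrease = 0.5 * g^T H^(-1) g = 2.7047


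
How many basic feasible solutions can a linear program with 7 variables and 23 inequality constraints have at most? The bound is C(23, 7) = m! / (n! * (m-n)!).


Each vertex corresponds to some choice of n active constraints out of m, so the number of vertices is at most C(m, n) = m! / (n!(m-n)!).
m = 23, n = 7
Numerator: 23 * 22 * 21 * 20 * 19 * 18 * 17
Denominator: 7! = 5040
C(23, 7) = 245157


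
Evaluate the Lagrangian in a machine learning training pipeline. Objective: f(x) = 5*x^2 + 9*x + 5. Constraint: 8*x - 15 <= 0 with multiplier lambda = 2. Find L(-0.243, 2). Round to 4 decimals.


Step 1: Evaluate f(x).
f(-0.243) = 5*(-0.243)^2 + 9*(-0.243) + 5 = 3.1082
Step 2: Evaluate g(x).
g(-0.243) = 8*-0.243 - 15 = -16.944
Step 3: Compute Lagrangian.
L = 3.1082 + 2*-16.944 = -30.7798


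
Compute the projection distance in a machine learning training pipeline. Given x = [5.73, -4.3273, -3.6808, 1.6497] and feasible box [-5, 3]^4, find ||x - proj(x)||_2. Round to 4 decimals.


Project each component onto [-5, 3].
clip(5.73) = 3.0, clip(-4.3273) = -4.3273, clip(-3.6808) = -3.6808, clip(1.6497) = 1.6497
Projection = [3.0, -4.3273, -3.6808, 1.6497]
Squared diffs: [7.4529, 0.0, 0.0, 0.0]
Distance = sqrt(7.4529) = 2.73


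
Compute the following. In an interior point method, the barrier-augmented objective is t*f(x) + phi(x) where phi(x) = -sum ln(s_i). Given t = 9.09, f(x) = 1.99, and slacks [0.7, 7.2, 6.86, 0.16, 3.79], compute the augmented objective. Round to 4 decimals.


Step 1: Compute log-barrier.
ln values: [-0.3567, 1.9741, 1.9257, -1.8326, 1.3324]
phi = -(-0.3567 + 1.9741 + 1.9257 - 1.8326 + 1.3324) = -3.0429
Step 2: Compute augmented objective.
t*f(x) = 9.09*1.99 = 18.0891
Total = 18.0891 - 3.0429 = 15.0462


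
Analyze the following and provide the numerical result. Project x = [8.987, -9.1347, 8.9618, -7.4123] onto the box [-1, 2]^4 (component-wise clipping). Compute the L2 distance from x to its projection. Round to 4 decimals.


Project each component onto [-1, 2].
clip(8.987) = 2.0, clip(-9.1347) = -1.0, clip(8.9618) = 2.0, clip(-7.4123) = -1.0
Projection = [2.0, -1.0, 2.0, -1.0]
Squared diffs: [48.8182, 66.1733, 48.4667, 41.1176]
Distance = sqrt(204.5758) = 14.303


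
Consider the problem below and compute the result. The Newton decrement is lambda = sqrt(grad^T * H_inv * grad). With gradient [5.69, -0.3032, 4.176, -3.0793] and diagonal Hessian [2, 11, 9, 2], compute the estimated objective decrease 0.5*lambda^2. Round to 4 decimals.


Step 1: H is diagonal, so H^(-1) * g = [2.845, -0.0276, 0.464, -1.5397].
Step 2: g^T H^(-1) g = sum_i g_i^2 / H_ii
  = (5.69)^2/2 + (-0.3032)^2/11 + (4.176)^2/9 + (-3.0793)^2/2
  = 16.1881 + 0.0084 + 1.9377 + 4.741 = 22.8751
Step 3: Objective decrease = 0.5 * g^T H^(-1) g = 11.4376


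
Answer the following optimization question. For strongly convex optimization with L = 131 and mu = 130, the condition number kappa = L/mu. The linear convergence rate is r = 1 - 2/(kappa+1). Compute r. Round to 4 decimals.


Step 1: Compute the condition number.
kappa = L/mu = 131/130 = 1.0077
Step 2: Compute the convergence rate.
r = 1 - 2/(kappa + 1) = 1 - 2*mu/(L + mu) = (L - mu)/(L + mu) = 1/261 = 0.0038


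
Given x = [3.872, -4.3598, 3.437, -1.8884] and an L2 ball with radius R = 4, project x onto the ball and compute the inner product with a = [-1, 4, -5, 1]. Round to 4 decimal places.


Step 1: Compute ||x|| (intermediates to 6 decimals).
||x|| = sqrt(3.872^2 + (-4.3598)^2 + 3.437^2 + (-1.8884)^2) = 7.027038
Step 2: Project.
Since ||x|| > R, scale = R/||x|| = 4/7.027038 = 0.56923, proj(x) = scale * x
proj(x) = [2.204059, -2.481729, 1.956444, -1.074934]
Step 3: Dot product.
a^T * proj(x) = -1*2.204059 + 4*(-2.481729) - 5*1.956444 + 1*(-1.074934) = -22.9881


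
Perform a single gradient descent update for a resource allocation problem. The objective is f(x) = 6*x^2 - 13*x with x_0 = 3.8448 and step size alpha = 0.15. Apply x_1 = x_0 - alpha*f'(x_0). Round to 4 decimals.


We compute the gradient at x_0 and apply the update.
f'(x) = 12*x - 13
f'(3.8448) = 12*3.8448 - 13 = 33.1376
x_1 = 3.8448 - 0.15*33.1376 = -1.1258


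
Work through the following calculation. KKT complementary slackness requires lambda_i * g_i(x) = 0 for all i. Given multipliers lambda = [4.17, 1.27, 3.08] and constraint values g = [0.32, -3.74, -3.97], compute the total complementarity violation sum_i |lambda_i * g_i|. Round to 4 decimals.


KKT complementary slackness check:
lambda_1 * g_1 = 4.17 * 0.32 = 1.3344
lambda_2 * g_2 = 1.27 * -3.74 = -4.7498
lambda_3 * g_3 = 3.08 * -3.97 = -12.2276
Total violation = 1.3344 + 4.7498 + 12.2276 = 18.3118


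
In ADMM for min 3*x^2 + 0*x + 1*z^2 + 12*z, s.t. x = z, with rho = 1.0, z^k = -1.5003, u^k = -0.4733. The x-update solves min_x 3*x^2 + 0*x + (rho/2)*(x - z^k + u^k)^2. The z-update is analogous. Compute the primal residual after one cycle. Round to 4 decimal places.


ADMM iteration with rho = 1.0, z^k = -1.5003, u^k = -0.4733
Step 1: x-update.
Minimize 3*x^2 + 0*x + (1.0/2)*(x + 1.5003 - 0.4733)^2
FOC: (2*3 + 1.0)*x = 0 + 1.0*(-1.5003 + 0.4733)
x^{k+1} = -0.1467
Step 2: z-update.
Minimize 1*z^2 + 12*z + (1.0/2)*(-0.1467 - z - 0.4733)^2
FOC: (2*1 + 1.0)*z = -12 + 1.0*(-0.1467 - 0.4733)
z^{k+1} = -4.2067
Step 3: u-update.
u^{k+1} = -0.4733 - 0.1467 + 4.2067 = 3.5867
Step 4: Primal residual = |-0.1467 + 4.2067| = 4.06


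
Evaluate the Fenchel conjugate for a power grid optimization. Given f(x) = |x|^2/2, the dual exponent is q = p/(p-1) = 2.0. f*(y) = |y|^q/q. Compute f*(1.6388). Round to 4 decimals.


The conjugate exponent q satisfies 1/p + 1/q = 1.
p = 2, so q = 2/(2 - 1) = 2.0
|y|^q = 1.6388^2.0 = 2.6857
f*(1.6388) = 2.6857 / 2.0 = 1.3428
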